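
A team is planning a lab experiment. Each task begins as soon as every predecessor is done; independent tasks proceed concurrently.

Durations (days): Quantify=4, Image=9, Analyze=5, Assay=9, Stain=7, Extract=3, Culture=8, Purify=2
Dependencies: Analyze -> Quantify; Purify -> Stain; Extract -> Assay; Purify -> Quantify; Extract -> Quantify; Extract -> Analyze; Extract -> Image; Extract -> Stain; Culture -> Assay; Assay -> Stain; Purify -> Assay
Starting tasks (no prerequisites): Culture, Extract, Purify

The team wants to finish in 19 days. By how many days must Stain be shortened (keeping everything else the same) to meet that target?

Current finish: 24 days; target: 19.
Stain is on every critical path, so each day cut from Stain cuts the finish by one (this holds down to a finish of 18).
Need 24 − 19 = 5 days off Stain → Stain becomes 2 days, finish becomes 19.

5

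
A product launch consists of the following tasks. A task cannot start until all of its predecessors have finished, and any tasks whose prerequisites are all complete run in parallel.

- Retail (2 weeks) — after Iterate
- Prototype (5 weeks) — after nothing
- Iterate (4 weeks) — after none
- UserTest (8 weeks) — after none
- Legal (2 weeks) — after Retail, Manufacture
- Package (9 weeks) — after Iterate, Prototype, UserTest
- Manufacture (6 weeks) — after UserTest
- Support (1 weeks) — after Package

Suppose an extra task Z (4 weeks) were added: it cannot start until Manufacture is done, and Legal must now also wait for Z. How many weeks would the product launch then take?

20

Originally the product launch takes 18 weeks.
With Z inserted, Legal now waits for max(Retail, Manufacture, Z).
New critical path: UserTest→Manufacture→Z→Legal = 8+6+4+2 = 20 ⇒ 20 weeks.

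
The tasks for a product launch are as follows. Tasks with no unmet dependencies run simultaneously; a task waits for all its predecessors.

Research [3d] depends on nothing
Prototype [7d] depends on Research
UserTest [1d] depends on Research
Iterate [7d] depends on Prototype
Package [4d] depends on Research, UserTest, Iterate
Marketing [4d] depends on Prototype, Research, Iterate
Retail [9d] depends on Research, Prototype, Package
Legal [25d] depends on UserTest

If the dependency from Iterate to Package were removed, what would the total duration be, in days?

Before: longest chain Research→Prototype→Iterate→Package→Retail = 3+7+7+4+9 = 30, finish 30.
Without Iterate→Package, Package's earliest start moves from 17 to 4.
The longest chain is now Research→UserTest→Legal = 3+1+25 = 29, so the product launch takes 29 days.

29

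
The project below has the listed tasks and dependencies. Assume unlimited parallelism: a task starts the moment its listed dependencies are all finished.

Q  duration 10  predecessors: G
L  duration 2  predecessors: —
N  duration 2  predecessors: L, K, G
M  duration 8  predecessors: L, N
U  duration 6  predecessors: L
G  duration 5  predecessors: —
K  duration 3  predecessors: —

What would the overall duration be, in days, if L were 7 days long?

Baseline: G→N→M = 5+2+8 = 15 → 15 days.
L is off the critical path — its longest chain is 12 days, giving 3 of slack.
Now L→N→M = 7+2+8 = 17 is longest, so the finish becomes 17 days.

17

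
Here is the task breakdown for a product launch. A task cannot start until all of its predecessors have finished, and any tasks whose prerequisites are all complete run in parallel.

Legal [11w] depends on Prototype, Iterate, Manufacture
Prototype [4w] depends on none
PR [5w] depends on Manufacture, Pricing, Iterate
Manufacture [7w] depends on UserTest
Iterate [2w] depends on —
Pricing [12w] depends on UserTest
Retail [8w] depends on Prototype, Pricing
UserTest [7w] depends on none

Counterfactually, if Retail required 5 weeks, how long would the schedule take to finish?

25

As given, the longest chain is UserTest→Pricing→Retail = 7+12+8 = 27, so the finish is 27 weeks.
Retail is on the critical path; changing it to 5 makes that path 24 weeks.
The binding chain switches to UserTest→Manufacture→Legal = 7+7+11 = 25; finish 25 weeks.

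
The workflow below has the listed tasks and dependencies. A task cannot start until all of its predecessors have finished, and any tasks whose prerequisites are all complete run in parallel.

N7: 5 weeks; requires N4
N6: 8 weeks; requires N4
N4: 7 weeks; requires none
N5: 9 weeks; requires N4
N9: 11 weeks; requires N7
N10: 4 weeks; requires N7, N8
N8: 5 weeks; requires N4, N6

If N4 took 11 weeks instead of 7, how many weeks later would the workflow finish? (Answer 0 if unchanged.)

4

Critical path before the change: N4→N6→N8→N10 = 7+8+5+4 = 24 giving 24 weeks.
N4 is on the critical path; changing it to 11 makes that path 28 weeks.
That remains the longest chain; total 28 weeks.
Change in finish: 28 − 24 = +4 weeks.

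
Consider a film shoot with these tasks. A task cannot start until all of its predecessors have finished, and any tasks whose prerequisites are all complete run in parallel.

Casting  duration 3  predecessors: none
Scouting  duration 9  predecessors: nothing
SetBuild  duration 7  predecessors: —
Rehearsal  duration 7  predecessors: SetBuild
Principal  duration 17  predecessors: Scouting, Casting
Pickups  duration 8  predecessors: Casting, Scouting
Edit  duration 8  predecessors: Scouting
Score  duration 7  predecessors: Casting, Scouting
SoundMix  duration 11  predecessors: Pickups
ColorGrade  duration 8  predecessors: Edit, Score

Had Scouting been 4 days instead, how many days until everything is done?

Baseline: Scouting→Pickups→SoundMix = 9+8+11 = 28 → 28 days.
Since Scouting is critical, the -5 change carries straight to that chain (now 23 days).
No other chain overtakes it, so the finish is 23 days.

23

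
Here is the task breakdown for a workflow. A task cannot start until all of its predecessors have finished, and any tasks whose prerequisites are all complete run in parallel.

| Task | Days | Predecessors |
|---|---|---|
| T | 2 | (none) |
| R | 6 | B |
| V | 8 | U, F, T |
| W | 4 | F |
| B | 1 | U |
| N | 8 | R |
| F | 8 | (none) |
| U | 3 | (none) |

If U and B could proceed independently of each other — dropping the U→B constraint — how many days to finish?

16

Original critical path: U→B→R→N = 3+1+6+8 = 18 ⇒ 18 days.
Without U→B, B's earliest start moves from 3 to 0.
The longest chain is now F→V = 8+8 = 16, so the schedule takes 16 days.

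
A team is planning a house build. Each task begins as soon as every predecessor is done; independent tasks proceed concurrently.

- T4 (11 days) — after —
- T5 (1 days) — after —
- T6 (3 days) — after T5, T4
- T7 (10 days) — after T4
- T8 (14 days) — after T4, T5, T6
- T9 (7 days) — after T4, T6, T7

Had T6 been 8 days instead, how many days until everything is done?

33

Actual critical path: T4→T6→T8 = 11+3+14 = 28 ⇒ 28 days.
T6 is on the critical path; changing it to 8 makes that path 33 days.
That remains the longest chain; total 33 days.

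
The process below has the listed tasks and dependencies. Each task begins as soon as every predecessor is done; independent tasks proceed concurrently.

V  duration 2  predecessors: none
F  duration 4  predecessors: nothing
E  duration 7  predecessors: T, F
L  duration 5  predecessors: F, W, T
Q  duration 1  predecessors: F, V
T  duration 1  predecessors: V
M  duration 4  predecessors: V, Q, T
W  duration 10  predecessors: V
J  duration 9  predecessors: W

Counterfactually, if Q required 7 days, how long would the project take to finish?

21

As given, the longest chain is V→W→J = 2+10+9 = 21, so the finish is 21 days.
Q has 12 days of float (longest path through it is 9).
The critical path is still V→W→J; finish is now 21 days.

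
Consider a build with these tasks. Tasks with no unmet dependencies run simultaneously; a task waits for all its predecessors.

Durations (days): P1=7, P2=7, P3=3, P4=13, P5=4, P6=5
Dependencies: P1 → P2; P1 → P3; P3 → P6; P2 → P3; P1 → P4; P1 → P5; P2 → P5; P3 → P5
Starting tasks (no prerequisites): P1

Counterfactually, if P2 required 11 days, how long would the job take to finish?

Baseline: P1→P2→P3→P6 = 7+7+3+5 = 22 → 22 days.
P2 is on the critical path; changing it to 11 makes that path 26 days.
No other chain overtakes it, so the finish is 26 days.

26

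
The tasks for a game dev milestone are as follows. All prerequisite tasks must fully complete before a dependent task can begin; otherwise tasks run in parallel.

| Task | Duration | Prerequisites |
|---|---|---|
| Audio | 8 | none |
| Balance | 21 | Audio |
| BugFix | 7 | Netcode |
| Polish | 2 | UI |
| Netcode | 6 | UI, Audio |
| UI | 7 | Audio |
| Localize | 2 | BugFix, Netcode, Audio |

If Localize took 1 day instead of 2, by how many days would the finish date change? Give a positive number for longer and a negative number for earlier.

Critical path before the change: Audio→UI→Netcode→BugFix→Localize = 8+7+6+7+2 = 30 giving 30 days.
Localize is on the critical path; changing it to 1 makes that path 29 days.
That remains the longest chain; total 29 days.
Change in finish: 29 − 30 = -1 days.

-1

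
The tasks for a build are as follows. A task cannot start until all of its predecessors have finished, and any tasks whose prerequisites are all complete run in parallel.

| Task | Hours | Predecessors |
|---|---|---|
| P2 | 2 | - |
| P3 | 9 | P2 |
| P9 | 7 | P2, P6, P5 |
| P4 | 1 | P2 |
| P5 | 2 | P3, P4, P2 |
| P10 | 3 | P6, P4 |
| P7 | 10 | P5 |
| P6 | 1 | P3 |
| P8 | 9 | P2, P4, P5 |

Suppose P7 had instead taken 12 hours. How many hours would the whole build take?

25

The binding path is P2→P3→P5→P7 = 2+9+2+10 = 23; finish at 23 hours.
Since P7 is critical, the +2 change carries straight to that chain (now 25 hours).
No other chain overtakes it, so the finish is 25 hours.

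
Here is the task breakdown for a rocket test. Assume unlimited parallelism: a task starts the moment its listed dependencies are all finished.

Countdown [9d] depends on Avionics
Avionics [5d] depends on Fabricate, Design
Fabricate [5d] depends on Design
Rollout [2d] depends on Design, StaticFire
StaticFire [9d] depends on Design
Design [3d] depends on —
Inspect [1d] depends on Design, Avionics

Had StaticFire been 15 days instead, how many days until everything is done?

22

As given, the longest chain is Design→Fabricate→Avionics→Countdown = 3+5+5+9 = 22, so the finish is 22 days.
StaticFire is off the critical path — its longest chain is 14 days, giving 8 of slack.
The critical path is still Design→Fabricate→Avionics→Countdown; finish is now 22 days.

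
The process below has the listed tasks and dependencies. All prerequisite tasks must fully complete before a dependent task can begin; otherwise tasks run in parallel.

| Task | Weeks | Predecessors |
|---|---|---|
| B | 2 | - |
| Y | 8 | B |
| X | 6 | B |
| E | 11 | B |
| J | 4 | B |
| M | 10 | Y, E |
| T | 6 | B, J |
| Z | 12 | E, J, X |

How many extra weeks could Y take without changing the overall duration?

Critical path: B→E→Z = 2+11+12 = 25, so the finish is 25 weeks.
Longest path through Y: 20 weeks (earliest finish 10, latest finish 15).
Slack of Y = 7 − 2 = 5 weeks.

5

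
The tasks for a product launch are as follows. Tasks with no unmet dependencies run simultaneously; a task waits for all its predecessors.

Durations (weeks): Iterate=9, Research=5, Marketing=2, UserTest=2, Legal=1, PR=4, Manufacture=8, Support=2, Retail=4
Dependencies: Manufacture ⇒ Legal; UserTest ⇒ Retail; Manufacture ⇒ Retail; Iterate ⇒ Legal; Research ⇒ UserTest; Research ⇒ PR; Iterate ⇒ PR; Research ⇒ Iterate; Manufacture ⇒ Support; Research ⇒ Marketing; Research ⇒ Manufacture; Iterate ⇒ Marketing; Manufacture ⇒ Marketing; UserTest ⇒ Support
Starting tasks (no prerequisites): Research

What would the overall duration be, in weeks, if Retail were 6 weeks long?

19

The binding path is Research→Iterate→PR = 5+9+4 = 18; finish at 18 weeks.
Retail is off the critical path — its longest chain is 17 weeks, giving 1 of slack.
New critical path: Research→Manufacture→Retail = 5+8+6 = 19 ⇒ 19 weeks.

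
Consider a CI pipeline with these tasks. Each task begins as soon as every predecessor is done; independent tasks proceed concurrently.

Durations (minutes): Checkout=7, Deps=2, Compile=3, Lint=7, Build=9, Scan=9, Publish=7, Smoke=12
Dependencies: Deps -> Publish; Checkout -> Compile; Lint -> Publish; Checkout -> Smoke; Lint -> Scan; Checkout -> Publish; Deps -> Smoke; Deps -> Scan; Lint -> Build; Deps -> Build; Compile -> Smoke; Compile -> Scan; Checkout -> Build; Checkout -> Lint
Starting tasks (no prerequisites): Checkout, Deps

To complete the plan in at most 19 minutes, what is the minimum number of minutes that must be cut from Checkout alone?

Current finish: 23 minutes; target: 19.
Checkout is on every critical path, so each minute cut from Checkout cuts the finish by one (this holds down to a finish of 17).
Need 23 − 19 = 4 minutes off Checkout → Checkout becomes 3 minutes, finish becomes 19.

4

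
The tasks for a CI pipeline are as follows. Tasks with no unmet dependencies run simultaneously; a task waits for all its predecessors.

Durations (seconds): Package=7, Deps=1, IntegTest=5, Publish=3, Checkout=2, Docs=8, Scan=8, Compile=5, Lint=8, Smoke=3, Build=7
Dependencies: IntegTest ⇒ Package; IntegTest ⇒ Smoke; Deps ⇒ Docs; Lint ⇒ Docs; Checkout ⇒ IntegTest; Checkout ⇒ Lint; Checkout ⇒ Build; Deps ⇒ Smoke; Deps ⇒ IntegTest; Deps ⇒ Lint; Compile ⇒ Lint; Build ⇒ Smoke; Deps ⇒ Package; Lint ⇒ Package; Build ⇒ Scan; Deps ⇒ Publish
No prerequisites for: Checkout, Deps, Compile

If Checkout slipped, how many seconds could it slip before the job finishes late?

Critical path: Compile→Lint→Docs = 5+8+8 = 21, so the finish is 21 seconds.
Longest path through Checkout: 18 seconds (earliest finish 2, latest finish 5).
Slack of Checkout = 3 − 0 = 3 seconds.

3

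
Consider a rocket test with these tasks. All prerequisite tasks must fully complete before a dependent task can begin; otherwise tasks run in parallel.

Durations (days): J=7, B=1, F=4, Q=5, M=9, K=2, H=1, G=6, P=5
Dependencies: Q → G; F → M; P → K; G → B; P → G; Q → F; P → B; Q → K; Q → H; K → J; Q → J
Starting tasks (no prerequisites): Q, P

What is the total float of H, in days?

Critical path: Q→F→M = 5+4+9 = 18, so the finish is 18 days.
H finishes as early as 6 and must finish by 18.
Float = 18 − 6 = 12.

12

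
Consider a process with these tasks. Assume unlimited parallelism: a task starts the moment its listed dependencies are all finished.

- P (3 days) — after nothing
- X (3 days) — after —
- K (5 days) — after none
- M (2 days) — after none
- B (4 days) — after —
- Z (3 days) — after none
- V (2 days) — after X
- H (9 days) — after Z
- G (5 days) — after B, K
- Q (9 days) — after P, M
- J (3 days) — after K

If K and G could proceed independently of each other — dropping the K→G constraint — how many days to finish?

12

Before: longest chain P→Q = 3+9 = 12, finish 12.
Without K→G, G's earliest start moves from 5 to 4.
The longest chain is now P→Q = 3+9 = 12, so the process takes 12 days.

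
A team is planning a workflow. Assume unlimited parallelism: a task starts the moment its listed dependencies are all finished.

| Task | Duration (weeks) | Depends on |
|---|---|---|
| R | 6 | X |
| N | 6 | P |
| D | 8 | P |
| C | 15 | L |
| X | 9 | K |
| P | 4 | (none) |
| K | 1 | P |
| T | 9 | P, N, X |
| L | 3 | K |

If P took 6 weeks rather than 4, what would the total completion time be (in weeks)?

Baseline: P→K→X→T = 4+1+9+9 = 23 → 23 weeks.
P lies on that path, so at 6 weeks the path becomes 25 weeks.
The critical path is still P→K→X→T; finish is now 25 weeks.

25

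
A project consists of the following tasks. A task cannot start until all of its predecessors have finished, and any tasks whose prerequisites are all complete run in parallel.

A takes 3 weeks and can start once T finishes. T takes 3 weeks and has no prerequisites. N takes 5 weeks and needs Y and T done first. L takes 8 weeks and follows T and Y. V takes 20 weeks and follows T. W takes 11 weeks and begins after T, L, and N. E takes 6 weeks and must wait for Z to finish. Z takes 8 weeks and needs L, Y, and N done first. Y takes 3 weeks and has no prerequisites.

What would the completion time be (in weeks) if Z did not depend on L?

Before: longest chain Y→L→Z→E = 3+8+8+6 = 25, finish 25.
Without L→Z, Z's earliest start moves from 11 to 8.
The longest chain is now T→V = 3+20 = 23, so the schedule takes 23 weeks.

23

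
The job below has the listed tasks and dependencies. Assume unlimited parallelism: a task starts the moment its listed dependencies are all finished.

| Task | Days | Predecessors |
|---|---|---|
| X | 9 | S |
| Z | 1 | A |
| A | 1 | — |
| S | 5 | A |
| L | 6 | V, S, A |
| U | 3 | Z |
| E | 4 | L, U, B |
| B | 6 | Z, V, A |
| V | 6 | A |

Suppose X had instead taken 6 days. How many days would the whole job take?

As given, the longest chain is A→V→B→E = 1+6+6+4 = 17, so the finish is 17 days.
The longest path through X is only 15 days, so X has float 2.
The critical path is still A→V→B→E; finish is now 17 days.

17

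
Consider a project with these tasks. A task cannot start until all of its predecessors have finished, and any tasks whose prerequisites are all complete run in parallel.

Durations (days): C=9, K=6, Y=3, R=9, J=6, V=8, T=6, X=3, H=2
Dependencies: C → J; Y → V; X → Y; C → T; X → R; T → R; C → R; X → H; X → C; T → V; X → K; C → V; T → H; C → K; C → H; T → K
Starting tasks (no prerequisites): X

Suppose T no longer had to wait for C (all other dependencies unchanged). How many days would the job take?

21

Original critical path: X→C→T→R = 3+9+6+9 = 27 ⇒ 27 days.
Without C→T, T's earliest start moves from 12 to 0.
The longest chain is now X→C→R = 3+9+9 = 21, so the job takes 21 days.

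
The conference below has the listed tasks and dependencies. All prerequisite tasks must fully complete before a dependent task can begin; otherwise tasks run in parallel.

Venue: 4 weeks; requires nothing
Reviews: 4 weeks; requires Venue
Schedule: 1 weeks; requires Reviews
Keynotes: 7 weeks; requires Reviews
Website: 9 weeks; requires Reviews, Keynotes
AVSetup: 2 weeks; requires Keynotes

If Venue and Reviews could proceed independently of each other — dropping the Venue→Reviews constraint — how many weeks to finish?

Before: longest chain Venue→Reviews→Keynotes→Website = 4+4+7+9 = 24, finish 24.
Without Venue→Reviews, Reviews's earliest start moves from 4 to 0.
New critical path: Reviews→Keynotes→Website = 4+7+9 = 20 ⇒ 20 weeks.

20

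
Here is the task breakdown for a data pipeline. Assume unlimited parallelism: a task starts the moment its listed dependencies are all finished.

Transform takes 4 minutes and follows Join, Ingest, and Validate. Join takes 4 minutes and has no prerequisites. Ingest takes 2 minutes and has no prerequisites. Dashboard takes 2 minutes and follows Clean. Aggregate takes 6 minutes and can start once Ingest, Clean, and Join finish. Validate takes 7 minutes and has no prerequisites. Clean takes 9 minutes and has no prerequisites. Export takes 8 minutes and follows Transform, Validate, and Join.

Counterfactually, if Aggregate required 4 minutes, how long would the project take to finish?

19

As given, the longest chain is Validate→Transform→Export = 7+4+8 = 19, so the finish is 19 minutes.
The longest path through Aggregate is only 15 minutes, so Aggregate has float 4.
No other chain overtakes it, so the finish is 19 minutes.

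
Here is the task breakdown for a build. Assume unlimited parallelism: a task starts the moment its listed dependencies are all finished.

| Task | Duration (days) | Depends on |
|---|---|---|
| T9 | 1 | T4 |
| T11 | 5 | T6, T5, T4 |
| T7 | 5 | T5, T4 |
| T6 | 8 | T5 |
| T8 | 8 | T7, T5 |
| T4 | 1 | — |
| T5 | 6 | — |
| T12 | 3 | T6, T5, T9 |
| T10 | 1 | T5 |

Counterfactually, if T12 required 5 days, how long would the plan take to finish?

19

As given, the longest chain is T5→T6→T11 = 6+8+5 = 19, so the finish is 19 days.
T12 is off the critical path — its longest chain is 17 days, giving 2 of slack.
The critical path is still T5→T6→T11; finish is now 19 days.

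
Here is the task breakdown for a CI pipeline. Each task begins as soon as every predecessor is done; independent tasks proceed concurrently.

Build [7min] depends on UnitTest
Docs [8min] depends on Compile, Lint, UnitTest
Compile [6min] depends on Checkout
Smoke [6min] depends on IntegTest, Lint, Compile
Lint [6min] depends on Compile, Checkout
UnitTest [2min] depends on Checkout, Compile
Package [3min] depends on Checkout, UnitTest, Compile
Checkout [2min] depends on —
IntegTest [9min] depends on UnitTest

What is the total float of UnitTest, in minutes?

Critical path: Checkout→Compile→UnitTest→IntegTest→Smoke = 2+6+2+9+6 = 25, so the finish is 25 minutes.
Longest path through UnitTest: 25 minutes (earliest finish 10, latest finish 10).
Float = 25 − 25 = 0.

0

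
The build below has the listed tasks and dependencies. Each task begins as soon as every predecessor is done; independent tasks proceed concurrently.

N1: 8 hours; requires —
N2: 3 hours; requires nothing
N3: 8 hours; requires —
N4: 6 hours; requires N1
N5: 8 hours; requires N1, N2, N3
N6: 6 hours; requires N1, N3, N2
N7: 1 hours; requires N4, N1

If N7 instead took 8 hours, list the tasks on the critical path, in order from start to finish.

N1, N4, N7

The binding path is N1→N5 = 8+8 = 16; finish at 16 hours.
N7 is off the critical path — its longest chain is 15 hours, giving 1 of slack.
New critical path: N1→N4→N7 = 8+6+8 = 22 ⇒ 22 hours.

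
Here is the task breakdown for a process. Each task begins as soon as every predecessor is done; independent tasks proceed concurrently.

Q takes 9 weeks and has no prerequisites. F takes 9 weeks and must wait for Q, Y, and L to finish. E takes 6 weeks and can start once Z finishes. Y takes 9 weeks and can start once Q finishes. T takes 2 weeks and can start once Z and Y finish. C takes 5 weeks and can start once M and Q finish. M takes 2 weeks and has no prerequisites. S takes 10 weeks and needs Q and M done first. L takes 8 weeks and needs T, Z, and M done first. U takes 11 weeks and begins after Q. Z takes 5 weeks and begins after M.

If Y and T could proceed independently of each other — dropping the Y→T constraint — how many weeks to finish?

Original critical path: Q→Y→T→L→F = 9+9+2+8+9 = 37 ⇒ 37 weeks.
Without Y→T, T's earliest start moves from 18 to 7.
New critical path: Q→Y→F = 9+9+9 = 27 ⇒ 27 weeks.

27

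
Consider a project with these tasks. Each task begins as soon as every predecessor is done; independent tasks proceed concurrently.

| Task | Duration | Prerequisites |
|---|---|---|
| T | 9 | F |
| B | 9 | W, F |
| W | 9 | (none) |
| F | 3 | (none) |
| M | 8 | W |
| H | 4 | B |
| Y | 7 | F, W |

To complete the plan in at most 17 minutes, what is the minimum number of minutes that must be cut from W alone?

5

Current finish: 22 minutes; target: 17.
W is on every critical path, so each minute cut from W cuts the finish by one (this holds down to a finish of 16).
Need 22 − 17 = 5 minutes off W → W becomes 4 minutes, finish becomes 17.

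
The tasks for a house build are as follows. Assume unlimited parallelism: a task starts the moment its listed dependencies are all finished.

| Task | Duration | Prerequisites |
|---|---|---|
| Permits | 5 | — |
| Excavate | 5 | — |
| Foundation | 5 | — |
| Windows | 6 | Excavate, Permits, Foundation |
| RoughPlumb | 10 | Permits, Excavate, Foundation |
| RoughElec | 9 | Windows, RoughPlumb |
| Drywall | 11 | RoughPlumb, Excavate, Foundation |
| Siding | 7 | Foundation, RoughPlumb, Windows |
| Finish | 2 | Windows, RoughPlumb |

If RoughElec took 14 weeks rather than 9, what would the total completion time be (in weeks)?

29

As given, the longest chain is Permits→RoughPlumb→Drywall = 5+10+11 = 26, so the finish is 26 weeks.
RoughElec is off the critical path — its longest chain is 24 weeks, giving 2 of slack.
Now Permits→RoughPlumb→RoughElec = 5+10+14 = 29 is longest, so the finish becomes 29 weeks.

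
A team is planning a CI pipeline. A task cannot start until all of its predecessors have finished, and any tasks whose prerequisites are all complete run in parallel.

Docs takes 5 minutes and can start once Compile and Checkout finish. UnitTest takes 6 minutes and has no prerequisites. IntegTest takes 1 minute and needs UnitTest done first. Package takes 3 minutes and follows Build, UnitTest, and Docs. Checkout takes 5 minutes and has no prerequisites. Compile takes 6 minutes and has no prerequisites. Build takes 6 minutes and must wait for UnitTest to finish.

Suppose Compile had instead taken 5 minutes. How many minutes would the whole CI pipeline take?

15

Baseline: UnitTest→Build→Package = 6+6+3 = 15 → 15 minutes.
Compile is off the critical path — its longest chain is 14 minutes, giving 1 of slack.
That remains the longest chain; total 15 minutes.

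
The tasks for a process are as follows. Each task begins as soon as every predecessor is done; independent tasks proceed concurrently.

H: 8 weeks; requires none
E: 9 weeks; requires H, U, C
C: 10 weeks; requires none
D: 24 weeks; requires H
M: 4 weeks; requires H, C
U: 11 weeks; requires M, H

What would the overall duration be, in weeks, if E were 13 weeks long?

38

The binding path is C→M→U→E = 10+4+11+9 = 34; finish at 34 weeks.
E lies on that path, so at 13 weeks the path becomes 38 weeks.
No other chain overtakes it, so the finish is 38 weeks.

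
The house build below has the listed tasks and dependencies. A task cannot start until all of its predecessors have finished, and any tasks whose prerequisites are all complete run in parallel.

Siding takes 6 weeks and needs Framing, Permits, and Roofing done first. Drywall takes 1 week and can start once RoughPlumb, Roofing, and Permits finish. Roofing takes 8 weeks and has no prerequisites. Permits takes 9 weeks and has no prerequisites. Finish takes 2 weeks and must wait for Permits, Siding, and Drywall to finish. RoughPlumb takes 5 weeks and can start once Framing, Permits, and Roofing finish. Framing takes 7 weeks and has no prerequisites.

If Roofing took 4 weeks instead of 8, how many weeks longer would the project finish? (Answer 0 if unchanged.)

The binding path is Permits→RoughPlumb→Drywall→Finish = 9+5+1+2 = 17; finish at 17 weeks.
The longest path through Roofing is only 16 weeks, so Roofing has float 1.
The critical path is still Permits→RoughPlumb→Drywall→Finish; finish is now 17 weeks.
Change in finish: 17 − 17 = +0 weeks.

0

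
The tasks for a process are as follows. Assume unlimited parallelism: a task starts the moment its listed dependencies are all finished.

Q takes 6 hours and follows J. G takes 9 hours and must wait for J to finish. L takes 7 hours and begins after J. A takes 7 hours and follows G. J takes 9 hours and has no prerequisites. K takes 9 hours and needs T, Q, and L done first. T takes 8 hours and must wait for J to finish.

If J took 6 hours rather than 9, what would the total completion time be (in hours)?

Actual critical path: J→T→K = 9+8+9 = 26 ⇒ 26 hours.
Since J is critical, the -3 change carries straight to that chain (now 23 hours).
That remains the longest chain; total 23 hours.

23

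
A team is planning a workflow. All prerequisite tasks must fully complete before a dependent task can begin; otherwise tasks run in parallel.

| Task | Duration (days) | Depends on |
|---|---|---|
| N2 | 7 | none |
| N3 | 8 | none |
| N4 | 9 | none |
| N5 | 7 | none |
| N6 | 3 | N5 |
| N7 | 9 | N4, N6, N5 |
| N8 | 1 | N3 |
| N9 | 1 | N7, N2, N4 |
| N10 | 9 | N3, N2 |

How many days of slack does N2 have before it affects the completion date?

The longest chain is N5→N6→N7→N9 = 7+3+9+1 = 20; overall finish 20 days.
Longest path through N2: 16 days (earliest finish 7, latest finish 11).
Slack of N2 = 4 − 0 = 4 days.

4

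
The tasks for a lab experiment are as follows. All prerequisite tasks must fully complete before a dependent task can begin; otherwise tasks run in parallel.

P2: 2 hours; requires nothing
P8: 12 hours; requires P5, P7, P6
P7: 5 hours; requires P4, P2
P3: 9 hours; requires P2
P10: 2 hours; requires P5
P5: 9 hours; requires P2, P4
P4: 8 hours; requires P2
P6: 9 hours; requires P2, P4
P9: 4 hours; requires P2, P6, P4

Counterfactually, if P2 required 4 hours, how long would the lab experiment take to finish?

The binding path is P2→P4→P5→P8 = 2+8+9+12 = 31; finish at 31 hours.
P2 is on the critical path; changing it to 4 makes that path 33 hours.
The critical path is still P2→P4→P5→P8; finish is now 33 hours.

33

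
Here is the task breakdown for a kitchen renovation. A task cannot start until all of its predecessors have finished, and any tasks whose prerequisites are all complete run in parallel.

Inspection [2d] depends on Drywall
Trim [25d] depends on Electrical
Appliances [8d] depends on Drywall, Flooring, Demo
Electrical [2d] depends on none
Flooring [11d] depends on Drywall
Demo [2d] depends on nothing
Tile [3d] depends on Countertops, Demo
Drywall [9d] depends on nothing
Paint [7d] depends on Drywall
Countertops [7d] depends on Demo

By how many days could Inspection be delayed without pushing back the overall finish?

17

Critical path: Drywall→Flooring→Appliances = 9+11+8 = 28, so the finish is 28 days.
The longest chain containing Inspection totals 11 days.
Slack of Inspection = 26 − 9 = 17 days.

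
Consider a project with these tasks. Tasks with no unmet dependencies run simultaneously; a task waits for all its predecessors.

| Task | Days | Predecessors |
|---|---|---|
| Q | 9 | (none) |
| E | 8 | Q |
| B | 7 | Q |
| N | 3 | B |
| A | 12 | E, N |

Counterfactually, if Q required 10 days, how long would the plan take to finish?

Critical path before the change: Q→B→N→A = 9+7+3+12 = 31 giving 31 days.
Since Q is critical, the +1 change carries straight to that chain (now 32 days).
That remains the longest chain; total 32 days.

32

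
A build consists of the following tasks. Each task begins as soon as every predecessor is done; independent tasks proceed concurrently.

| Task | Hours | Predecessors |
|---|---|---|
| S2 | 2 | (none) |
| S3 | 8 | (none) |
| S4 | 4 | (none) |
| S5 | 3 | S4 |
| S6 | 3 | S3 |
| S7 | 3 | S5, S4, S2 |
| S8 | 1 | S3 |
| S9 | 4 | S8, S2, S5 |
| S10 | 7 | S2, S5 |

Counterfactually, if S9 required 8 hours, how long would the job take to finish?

Actual critical path: S4→S5→S10 = 4+3+7 = 14 ⇒ 14 hours.
The longest path through S9 is only 13 hours, so S9 has float 1.
New critical path: S3→S8→S9 = 8+1+8 = 17 ⇒ 17 hours.

17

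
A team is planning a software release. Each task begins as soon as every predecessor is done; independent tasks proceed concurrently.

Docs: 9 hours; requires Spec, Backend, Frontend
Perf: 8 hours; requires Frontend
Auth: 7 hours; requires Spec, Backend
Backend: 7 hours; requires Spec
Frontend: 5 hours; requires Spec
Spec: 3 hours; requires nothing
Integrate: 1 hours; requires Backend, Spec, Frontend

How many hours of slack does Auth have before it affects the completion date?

2

The longest chain is Spec→Backend→Docs = 3+7+9 = 19; overall finish 19 hours.
The longest chain containing Auth totals 17 hours.
Slack of Auth = 12 − 10 = 2 hours.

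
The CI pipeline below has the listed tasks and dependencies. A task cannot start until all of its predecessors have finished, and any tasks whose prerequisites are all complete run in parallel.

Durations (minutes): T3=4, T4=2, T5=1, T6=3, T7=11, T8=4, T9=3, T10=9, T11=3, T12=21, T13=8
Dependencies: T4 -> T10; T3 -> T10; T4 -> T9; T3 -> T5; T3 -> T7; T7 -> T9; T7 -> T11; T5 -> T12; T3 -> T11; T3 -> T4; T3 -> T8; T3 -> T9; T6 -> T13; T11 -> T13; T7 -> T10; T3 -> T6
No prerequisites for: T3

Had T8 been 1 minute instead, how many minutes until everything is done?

Actual critical path: T3→T5→T12 = 4+1+21 = 26 ⇒ 26 minutes.
T8 is off the critical path — its longest chain is 8 minutes, giving 18 of slack.
No other chain overtakes it, so the finish is 26 minutes.

26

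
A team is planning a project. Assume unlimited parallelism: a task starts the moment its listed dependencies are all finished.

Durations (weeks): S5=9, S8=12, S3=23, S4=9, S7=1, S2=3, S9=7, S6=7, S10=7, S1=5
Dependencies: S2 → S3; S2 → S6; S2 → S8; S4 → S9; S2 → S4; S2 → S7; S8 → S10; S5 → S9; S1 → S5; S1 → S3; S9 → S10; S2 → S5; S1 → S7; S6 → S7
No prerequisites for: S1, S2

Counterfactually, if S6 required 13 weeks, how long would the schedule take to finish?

28

Actual critical path: S1→S3 = 5+23 = 28 ⇒ 28 weeks.
S6 is off the critical path — its longest chain is 11 weeks, giving 17 of slack.
That remains the longest chain; total 28 weeks.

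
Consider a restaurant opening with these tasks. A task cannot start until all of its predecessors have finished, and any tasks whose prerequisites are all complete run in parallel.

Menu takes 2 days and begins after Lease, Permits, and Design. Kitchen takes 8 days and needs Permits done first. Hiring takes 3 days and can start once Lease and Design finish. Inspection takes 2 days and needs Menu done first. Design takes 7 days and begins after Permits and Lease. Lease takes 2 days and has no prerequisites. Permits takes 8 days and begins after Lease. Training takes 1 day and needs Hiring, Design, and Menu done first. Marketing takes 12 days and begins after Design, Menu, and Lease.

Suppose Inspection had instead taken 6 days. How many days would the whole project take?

31

Baseline: Lease→Permits→Design→Menu→Marketing = 2+8+7+2+12 = 31 → 31 days.
Inspection is off the critical path — its longest chain is 21 days, giving 10 of slack.
That remains the longest chain; total 31 days.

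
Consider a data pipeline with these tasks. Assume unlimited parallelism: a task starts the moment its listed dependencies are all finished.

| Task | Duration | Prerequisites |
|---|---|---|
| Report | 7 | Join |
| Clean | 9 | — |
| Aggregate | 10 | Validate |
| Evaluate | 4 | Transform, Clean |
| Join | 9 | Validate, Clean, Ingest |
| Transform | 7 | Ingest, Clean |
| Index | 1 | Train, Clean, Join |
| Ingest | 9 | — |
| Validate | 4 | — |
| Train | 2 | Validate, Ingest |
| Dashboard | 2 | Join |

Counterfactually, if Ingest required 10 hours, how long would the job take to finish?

The binding path is Ingest→Join→Report = 9+9+7 = 25; finish at 25 hours.
Ingest lies on that path, so at 10 hours the path becomes 26 hours.
No other chain overtakes it, so the finish is 26 hours.

26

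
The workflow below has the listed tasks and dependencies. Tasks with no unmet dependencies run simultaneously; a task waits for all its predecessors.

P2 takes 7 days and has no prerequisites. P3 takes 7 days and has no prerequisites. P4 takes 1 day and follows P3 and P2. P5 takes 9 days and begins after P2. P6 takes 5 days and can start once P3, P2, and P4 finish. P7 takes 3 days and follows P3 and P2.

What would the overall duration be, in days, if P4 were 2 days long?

Critical path before the change: P2→P5 = 7+9 = 16 giving 16 days.
The longest path through P4 is only 13 days, so P4 has float 3.
No other chain overtakes it, so the finish is 16 days.

16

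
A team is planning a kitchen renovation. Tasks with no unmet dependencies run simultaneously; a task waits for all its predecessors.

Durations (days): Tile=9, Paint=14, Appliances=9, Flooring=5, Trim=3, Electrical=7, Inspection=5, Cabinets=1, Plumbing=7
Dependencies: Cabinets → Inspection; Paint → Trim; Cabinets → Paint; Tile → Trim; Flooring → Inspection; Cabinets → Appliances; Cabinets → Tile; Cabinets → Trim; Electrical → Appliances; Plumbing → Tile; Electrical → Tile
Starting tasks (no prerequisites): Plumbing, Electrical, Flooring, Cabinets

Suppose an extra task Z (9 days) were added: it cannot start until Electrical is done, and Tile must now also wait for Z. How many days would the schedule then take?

28

Originally the schedule takes 19 days.
With Z inserted, Tile now waits for max(Electrical, Cabinets, Plumbing, Z).
New critical path: Electrical→Z→Tile→Trim = 7+9+9+3 = 28 ⇒ 28 days.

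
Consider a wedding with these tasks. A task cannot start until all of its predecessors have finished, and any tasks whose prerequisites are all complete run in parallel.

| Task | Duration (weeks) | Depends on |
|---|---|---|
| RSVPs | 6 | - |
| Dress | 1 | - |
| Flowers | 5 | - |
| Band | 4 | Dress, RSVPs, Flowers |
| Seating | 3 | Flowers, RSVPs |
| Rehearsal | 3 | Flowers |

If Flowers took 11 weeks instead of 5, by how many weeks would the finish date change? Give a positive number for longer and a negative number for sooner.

Critical path before the change: RSVPs→Band = 6+4 = 10 giving 10 weeks.
Flowers is off the critical path — its longest chain is 9 weeks, giving 1 of slack.
The binding chain switches to Flowers→Band = 11+4 = 15; finish 15 weeks.
Change in finish: 15 − 10 = +5 weeks.

5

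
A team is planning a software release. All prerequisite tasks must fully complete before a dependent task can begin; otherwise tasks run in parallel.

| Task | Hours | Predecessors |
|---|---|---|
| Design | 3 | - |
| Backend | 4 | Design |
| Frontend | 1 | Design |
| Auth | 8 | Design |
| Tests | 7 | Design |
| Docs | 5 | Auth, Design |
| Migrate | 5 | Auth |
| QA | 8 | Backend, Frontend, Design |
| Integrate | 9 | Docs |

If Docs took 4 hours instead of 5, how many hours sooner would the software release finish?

Critical path before the change: Design→Auth→Docs→Integrate = 3+8+5+9 = 25 giving 25 hours.
Docs lies on that path, so at 4 hours the path becomes 24 hours.
That remains the longest chain; total 24 hours.
Change in finish: 24 − 25 = -1 hours.

1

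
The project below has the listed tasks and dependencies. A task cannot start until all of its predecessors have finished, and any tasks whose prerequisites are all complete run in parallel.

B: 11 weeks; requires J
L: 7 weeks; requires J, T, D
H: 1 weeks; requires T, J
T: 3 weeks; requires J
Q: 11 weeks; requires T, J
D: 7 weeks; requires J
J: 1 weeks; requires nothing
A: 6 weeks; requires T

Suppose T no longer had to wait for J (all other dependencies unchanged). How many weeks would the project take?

Before: longest chain J→D→L = 1+7+7 = 15, finish 15.
Without J→T, T's earliest start moves from 1 to 0.
New critical path: J→D→L = 1+7+7 = 15 ⇒ 15 weeks.

15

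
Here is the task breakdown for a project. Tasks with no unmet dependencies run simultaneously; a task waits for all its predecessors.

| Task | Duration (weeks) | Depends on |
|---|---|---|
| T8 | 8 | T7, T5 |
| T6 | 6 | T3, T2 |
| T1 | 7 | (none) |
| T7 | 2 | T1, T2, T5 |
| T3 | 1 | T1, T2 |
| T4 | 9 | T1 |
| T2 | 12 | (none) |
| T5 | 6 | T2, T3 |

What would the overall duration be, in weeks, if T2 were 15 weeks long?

32

Baseline: T2→T3→T5→T7→T8 = 12+1+6+2+8 = 29 → 29 weeks.
Since T2 is critical, the +3 change carries straight to that chain (now 32 weeks).
No other chain overtakes it, so the finish is 32 weeks.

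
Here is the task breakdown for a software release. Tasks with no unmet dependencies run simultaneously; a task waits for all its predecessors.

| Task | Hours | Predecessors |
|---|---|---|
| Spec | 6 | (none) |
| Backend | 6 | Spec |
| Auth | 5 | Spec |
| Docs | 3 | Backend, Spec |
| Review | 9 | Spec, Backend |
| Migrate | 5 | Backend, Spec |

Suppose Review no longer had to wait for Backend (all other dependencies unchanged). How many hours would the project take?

With the dependency in place, Spec→Backend→Review = 6+6+9 = 21 sets the finish at 21 hours.
Without Backend→Review, Review's earliest start moves from 12 to 6.
After: Spec→Backend→Migrate = 6+6+5 = 17 → 17 hours.

17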